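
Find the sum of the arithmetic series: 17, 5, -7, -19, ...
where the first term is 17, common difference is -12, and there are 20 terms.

Sₙ = n/2 × (first + last)
Last term = a + (n-1)d = 17 + (20-1)×(-12) = -211
S_20 = 20/2 × (17 + (-211))
S_20 = 20/2 × (-194) = -1940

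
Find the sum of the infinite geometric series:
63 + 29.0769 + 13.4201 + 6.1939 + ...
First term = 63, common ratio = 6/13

For |r| < 1, S = a / (1 - r)
S = 63 / (1 - (6/13))
S = 63 / (7/13)
S = 117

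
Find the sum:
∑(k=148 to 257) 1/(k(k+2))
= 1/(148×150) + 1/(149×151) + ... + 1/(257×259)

Partial fractions: 1/(k(k+2)) = (1/2)[1/k - 1/(k+2)]
Telescoping leaves the first two and last two terms:
= (1/2)[1/148 + 1/149 - 1/258 - 1/259]
= 114125/39825912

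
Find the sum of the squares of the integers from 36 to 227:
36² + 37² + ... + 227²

Use ∑_{k=1}^{n} k² = n(n+1)(2n+1)/6, then subtract the first 35 terms.
∑_{k=1}^{227} k² = 227×228×455/6 = 3924830
∑_{k=1}^{35} k² = 35×36×71/6 = 14910
∑_{k=36}^{227} k² = 3924830 - 14910 = 3909920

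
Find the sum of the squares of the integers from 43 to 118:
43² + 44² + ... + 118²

Use ∑_{k=1}^{n} k² = n(n+1)(2n+1)/6, then subtract the first 42 terms.
∑_{k=1}^{118} k² = 118×119×237/6 = 554659
∑_{k=1}^{42} k² = 42×43×85/6 = 25585
∑_{k=43}^{118} k² = 554659 - 25585 = 529074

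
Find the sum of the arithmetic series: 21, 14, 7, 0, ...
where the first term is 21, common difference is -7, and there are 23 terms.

Sₙ = n/2 × (first + last)
Last term = a + (n-1)d = 21 + (23-1)×(-7) = -133
S_23 = 23/2 × (21 + (-133))
S_23 = 23/2 × (-112) = -1288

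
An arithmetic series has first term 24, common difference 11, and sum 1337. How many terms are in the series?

Using S = n/2 × [2a + (n-1)d]
1337 = n/2 × [2(24) + (n-1)(11)]
1337 = n/2 × [48 + 11n - 11]
2674 = n × [37 + 11n]
11n² + (37)n - 2674 = 0
Discriminant: Δ = (37)² - 4(11)(-2674) = 1369 + 117656 = 119025
√Δ = 345
n = [-(37) + √Δ] / (2·11) = (-37 + 345) / 22 = 308 / 22 = 14
(The negative root is discarded since n must be a positive integer.)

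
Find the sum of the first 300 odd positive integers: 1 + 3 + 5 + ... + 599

Sum of first n odd numbers = n²
= 300²
= 90000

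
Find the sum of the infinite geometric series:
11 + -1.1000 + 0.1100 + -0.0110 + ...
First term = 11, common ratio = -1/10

For |r| < 1, S = a / (1 - r)
S = 11 / (1 - (-1/10))
S = 11 / (11/10)
S = 10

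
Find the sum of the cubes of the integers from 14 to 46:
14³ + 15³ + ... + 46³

Use ∑_{k=1}^{n} k³ = [n(n+1)/2]², then subtract the first 13 terms.
∑_{k=1}^{46} k³ = [46×47/2]² = 1081² = 1168561
∑_{k=1}^{13} k³ = [13×14/2]² = 91² = 8281
∑_{k=14}^{46} k³ = 1168561 - 8281 = 1160280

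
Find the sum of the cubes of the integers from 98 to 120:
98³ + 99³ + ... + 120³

Use ∑_{k=1}^{n} k³ = [n(n+1)/2]², then subtract the first 97 terms.
∑_{k=1}^{120} k³ = [120×121/2]² = 7260² = 52707600
∑_{k=1}^{97} k³ = [97×98/2]² = 4753² = 22591009
∑_{k=98}^{120} k³ = 52707600 - 22591009 = 30116591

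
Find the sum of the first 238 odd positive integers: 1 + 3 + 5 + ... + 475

Sum of first n odd numbers = n²
= 238²
= 56644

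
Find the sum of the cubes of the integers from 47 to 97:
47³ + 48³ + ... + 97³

Use ∑_{k=1}^{n} k³ = [n(n+1)/2]², then subtract the first 46 terms.
∑_{k=1}^{97} k³ = [97×98/2]² = 4753² = 22591009
∑_{k=1}^{46} k³ = [46×47/2]² = 1081² = 1168561
∑_{k=47}^{97} k³ = 22591009 - 1168561 = 21422448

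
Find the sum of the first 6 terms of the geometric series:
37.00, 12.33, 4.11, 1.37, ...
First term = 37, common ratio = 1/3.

Sₙ = a(1 - rⁿ) / (1 - r)
S_6 = 37(1 - (1/3)^6) / (1 - (1/3))
S_6 = 37(1 - (1/729)) / (2/3)
S_6 = 13468/243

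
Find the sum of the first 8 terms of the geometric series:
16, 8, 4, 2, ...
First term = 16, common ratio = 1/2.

Sₙ = a(1 - rⁿ) / (1 - r)
S_8 = 16(1 - (1/2)^8) / (1 - (1/2))
S_8 = 16(1 - (1/256)) / (1/2)
S_8 = 255/8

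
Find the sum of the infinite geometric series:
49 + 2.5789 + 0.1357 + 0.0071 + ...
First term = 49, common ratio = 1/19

For |r| < 1, S = a / (1 - r)
S = 49 / (1 - (1/19))
S = 49 / (18/19)
S = 931/18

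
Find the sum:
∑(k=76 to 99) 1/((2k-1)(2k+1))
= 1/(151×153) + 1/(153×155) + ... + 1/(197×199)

Partial fractions: 1/((2k-1)(2k+1)) = (1/2)[1/(2k-1) - 1/(2k+1)]
The series telescopes:
= (1/2)[1/151 - 1/199]
= 24/30049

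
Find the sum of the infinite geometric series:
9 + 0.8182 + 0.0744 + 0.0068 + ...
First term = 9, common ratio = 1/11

For |r| < 1, S = a / (1 - r)
S = 9 / (1 - (1/11))
S = 9 / (10/11)
S = 99/10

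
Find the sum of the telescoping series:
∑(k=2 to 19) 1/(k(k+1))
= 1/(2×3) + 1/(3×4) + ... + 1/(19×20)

Partial fractions: 1/(k(k+1)) = 1/k - 1/(k+1)
The series telescopes:
= (1/2 - 1/3) + (1/3 - 1/4) + ... + (1/19 - 1/20)
= 1/2 - 1/20
= 9/20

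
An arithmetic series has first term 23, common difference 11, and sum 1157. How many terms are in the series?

Using S = n/2 × [2a + (n-1)d]
1157 = n/2 × [2(23) + (n-1)(11)]
1157 = n/2 × [46 + 11n - 11]
2314 = n × [35 + 11n]
11n² + (35)n - 2314 = 0
Discriminant: Δ = (35)² - 4(11)(-2314) = 1225 + 101816 = 103041
√Δ = 321
n = [-(35) + √Δ] / (2·11) = (-35 + 321) / 22 = 286 / 22 = 13
(The negative root is discarded since n must be a positive integer.)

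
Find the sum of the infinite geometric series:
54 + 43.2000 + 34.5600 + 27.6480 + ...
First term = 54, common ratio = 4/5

For |r| < 1, S = a / (1 - r)
S = 54 / (1 - (4/5))
S = 54 / (1/5)
S = 270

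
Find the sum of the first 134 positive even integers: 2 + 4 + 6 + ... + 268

Sum of first n even numbers = n(n+1)
= 134×135
= 18090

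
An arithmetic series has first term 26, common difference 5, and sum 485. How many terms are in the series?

Using S = n/2 × [2a + (n-1)d]
485 = n/2 × [2(26) + (n-1)(5)]
485 = n/2 × [52 + 5n - 5]
970 = n × [47 + 5n]
5n² + (47)n - 970 = 0
Discriminant: Δ = (47)² - 4(5)(-970) = 2209 + 19400 = 21609
√Δ = 147
n = [-(47) + √Δ] / (2·5) = (-47 + 147) / 10 = 100 / 10 = 10
(The negative root is discarded since n must be a positive integer.)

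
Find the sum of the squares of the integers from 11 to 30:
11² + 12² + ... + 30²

Use ∑_{k=1}^{n} k² = n(n+1)(2n+1)/6, then subtract the first 10 terms.
∑_{k=1}^{30} k² = 30×31×61/6 = 9455
∑_{k=1}^{10} k² = 10×11×21/6 = 385
∑_{k=11}^{30} k² = 9455 - 385 = 9070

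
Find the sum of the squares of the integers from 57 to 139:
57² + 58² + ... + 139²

Use ∑_{k=1}^{n} k² = n(n+1)(2n+1)/6, then subtract the first 56 terms.
∑_{k=1}^{139} k² = 139×140×279/6 = 904890
∑_{k=1}^{56} k² = 56×57×113/6 = 60116
∑_{k=57}^{139} k² = 904890 - 60116 = 844774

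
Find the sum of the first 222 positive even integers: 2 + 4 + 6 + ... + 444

Sum of first n even numbers = n(n+1)
= 222×223
= 49506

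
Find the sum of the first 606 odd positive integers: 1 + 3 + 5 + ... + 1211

Sum of first n odd numbers = n²
= 606²
= 367236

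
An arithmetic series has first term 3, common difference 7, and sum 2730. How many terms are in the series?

Using S = n/2 × [2a + (n-1)d]
2730 = n/2 × [2(3) + (n-1)(7)]
2730 = n/2 × [6 + 7n - 7]
5460 = n × [-1 + 7n]
7n² + (-1)n - 5460 = 0
Discriminant: Δ = (-1)² - 4(7)(-5460) = 1 + 152880 = 152881
√Δ = 391
n = [-(-1) + √Δ] / (2·7) = (1 + 391) / 14 = 392 / 14 = 28
(The negative root is discarded since n must be a positive integer.)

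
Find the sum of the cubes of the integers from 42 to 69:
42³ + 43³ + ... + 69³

Use ∑_{k=1}^{n} k³ = [n(n+1)/2]², then subtract the first 41 terms.
∑_{k=1}^{69} k³ = [69×70/2]² = 2415² = 5832225
∑_{k=1}^{41} k³ = [41×42/2]² = 861² = 741321
∑_{k=42}^{69} k³ = 5832225 - 741321 = 5090904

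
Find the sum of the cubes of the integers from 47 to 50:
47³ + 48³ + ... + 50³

Use ∑_{k=1}^{n} k³ = [n(n+1)/2]², then subtract the first 46 terms.
∑_{k=1}^{50} k³ = [50×51/2]² = 1275² = 1625625
∑_{k=1}^{46} k³ = [46×47/2]² = 1081² = 1168561
∑_{k=47}^{50} k³ = 1625625 - 1168561 = 457064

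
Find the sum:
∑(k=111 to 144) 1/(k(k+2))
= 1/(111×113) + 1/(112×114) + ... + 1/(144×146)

Partial fractions: 1/(k(k+2)) = (1/2)[1/k - 1/(k+2)]
Telescoping leaves the first two and last two terms:
= (1/2)[1/111 + 1/112 - 1/145 - 1/146]
= 551599/263185440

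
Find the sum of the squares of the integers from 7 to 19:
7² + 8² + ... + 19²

Use ∑_{k=1}^{n} k² = n(n+1)(2n+1)/6, then subtract the first 6 terms.
∑_{k=1}^{19} k² = 19×20×39/6 = 2470
∑_{k=1}^{6} k² = 6×7×13/6 = 91
∑_{k=7}^{19} k² = 2470 - 91 = 2379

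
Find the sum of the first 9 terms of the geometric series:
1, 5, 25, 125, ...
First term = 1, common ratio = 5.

Sₙ = a(1 - rⁿ) / (1 - r)
S_9 = 1(1 - 5^9) / (1 - 5)
S_9 = 1(1 - 1953125) / (-4)
S_9 = 488281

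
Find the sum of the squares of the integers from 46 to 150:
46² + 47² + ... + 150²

Use ∑_{k=1}^{n} k² = n(n+1)(2n+1)/6, then subtract the first 45 terms.
∑_{k=1}^{150} k² = 150×151×301/6 = 1136275
∑_{k=1}^{45} k² = 45×46×91/6 = 31395
∑_{k=46}^{150} k² = 1136275 - 31395 = 1104880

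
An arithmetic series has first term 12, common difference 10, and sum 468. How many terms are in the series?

Using S = n/2 × [2a + (n-1)d]
468 = n/2 × [2(12) + (n-1)(10)]
468 = n/2 × [24 + 10n - 10]
936 = n × [14 + 10n]
10n² + (14)n - 936 = 0
Discriminant: Δ = (14)² - 4(10)(-936) = 196 + 37440 = 37636
√Δ = 194
n = [-(14) + √Δ] / (2·10) = (-14 + 194) / 20 = 180 / 20 = 9
(The negative root is discarded since n must be a positive integer.)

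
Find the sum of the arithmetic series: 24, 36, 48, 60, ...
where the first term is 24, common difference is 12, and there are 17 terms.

Sₙ = n/2 × (first + last)
Last term = a + (n-1)d = 24 + (17-1)×12 = 216
S_17 = 17/2 × (24 + 216)
S_17 = 17/2 × 240 = 2040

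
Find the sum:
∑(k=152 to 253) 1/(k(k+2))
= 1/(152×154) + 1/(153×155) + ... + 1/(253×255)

Partial fractions: 1/(k(k+2)) = (1/2)[1/k - 1/(k+2)]
Telescoping leaves the first two and last two terms:
= (1/2)[1/152 + 1/153 - 1/254 - 1/255]
= 77623/29535120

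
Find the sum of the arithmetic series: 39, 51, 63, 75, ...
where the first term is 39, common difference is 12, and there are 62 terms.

Sₙ = n/2 × (first + last)
Last term = a + (n-1)d = 39 + (62-1)×12 = 771
S_62 = 62/2 × (39 + 771)
S_62 = 62/2 × 810 = 25110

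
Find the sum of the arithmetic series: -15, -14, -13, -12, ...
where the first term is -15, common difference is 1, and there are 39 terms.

Sₙ = n/2 × (first + last)
Last term = a + (n-1)d = -15 + (39-1)×1 = 23
S_39 = 39/2 × (-15 + 23)
S_39 = 39/2 × 8 = 156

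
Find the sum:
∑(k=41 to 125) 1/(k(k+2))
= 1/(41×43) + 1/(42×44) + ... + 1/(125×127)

Partial fractions: 1/(k(k+2)) = (1/2)[1/k - 1/(k+2)]
Telescoping leaves the first two and last two terms:
= (1/2)[1/41 + 1/42 - 1/126 - 1/127]
= 10625/656082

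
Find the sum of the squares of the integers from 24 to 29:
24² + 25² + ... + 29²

Use ∑_{k=1}^{n} k² = n(n+1)(2n+1)/6, then subtract the first 23 terms.
∑_{k=1}^{29} k² = 29×30×59/6 = 8555
∑_{k=1}^{23} k² = 23×24×47/6 = 4324
∑_{k=24}^{29} k² = 8555 - 4324 = 4231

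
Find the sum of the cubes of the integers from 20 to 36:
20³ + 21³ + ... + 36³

Use ∑_{k=1}^{n} k³ = [n(n+1)/2]², then subtract the first 19 terms.
∑_{k=1}^{36} k³ = [36×37/2]² = 666² = 443556
∑_{k=1}^{19} k³ = [19×20/2]² = 190² = 36100
∑_{k=20}^{36} k³ = 443556 - 36100 = 407456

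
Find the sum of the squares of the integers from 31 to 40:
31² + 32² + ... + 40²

Use ∑_{k=1}^{n} k² = n(n+1)(2n+1)/6, then subtract the first 30 terms.
∑_{k=1}^{40} k² = 40×41×81/6 = 22140
∑_{k=1}^{30} k² = 30×31×61/6 = 9455
∑_{k=31}^{40} k² = 22140 - 9455 = 12685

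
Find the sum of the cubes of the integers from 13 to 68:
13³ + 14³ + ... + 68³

Use ∑_{k=1}^{n} k³ = [n(n+1)/2]², then subtract the first 12 terms.
∑_{k=1}^{68} k³ = [68×69/2]² = 2346² = 5503716
∑_{k=1}^{12} k³ = [12×13/2]² = 78² = 6084
∑_{k=13}^{68} k³ = 5503716 - 6084 = 5497632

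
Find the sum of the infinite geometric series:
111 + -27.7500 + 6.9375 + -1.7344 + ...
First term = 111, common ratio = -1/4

For |r| < 1, S = a / (1 - r)
S = 111 / (1 - (-1/4))
S = 111 / (5/4)
S = 444/5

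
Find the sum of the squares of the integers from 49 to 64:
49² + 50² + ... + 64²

Use ∑_{k=1}^{n} k² = n(n+1)(2n+1)/6, then subtract the first 48 terms.
∑_{k=1}^{64} k² = 64×65×129/6 = 89440
∑_{k=1}^{48} k² = 48×49×97/6 = 38024
∑_{k=49}^{64} k² = 89440 - 38024 = 51416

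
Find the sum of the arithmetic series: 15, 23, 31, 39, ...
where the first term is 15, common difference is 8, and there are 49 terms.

Sₙ = n/2 × (first + last)
Last term = a + (n-1)d = 15 + (49-1)×8 = 399
S_49 = 49/2 × (15 + 399)
S_49 = 49/2 × 414 = 10143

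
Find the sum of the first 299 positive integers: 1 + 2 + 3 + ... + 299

Formula: ∑k = n(n+1)/2
= 299×300/2
= 89700/2
= 44850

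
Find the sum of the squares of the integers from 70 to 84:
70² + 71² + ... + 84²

Use ∑_{k=1}^{n} k² = n(n+1)(2n+1)/6, then subtract the first 69 terms.
∑_{k=1}^{84} k² = 84×85×169/6 = 201110
∑_{k=1}^{69} k² = 69×70×139/6 = 111895
∑_{k=70}^{84} k² = 201110 - 111895 = 89215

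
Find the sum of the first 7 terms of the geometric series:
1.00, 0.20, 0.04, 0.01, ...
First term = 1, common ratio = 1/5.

Sₙ = a(1 - rⁿ) / (1 - r)
S_7 = 1(1 - (1/5)^7) / (1 - (1/5))
S_7 = 1(1 - (1/78125)) / (4/5)
S_7 = 19531/15625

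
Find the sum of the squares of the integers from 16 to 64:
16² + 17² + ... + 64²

Use ∑_{k=1}^{n} k² = n(n+1)(2n+1)/6, then subtract the first 15 terms.
∑_{k=1}^{64} k² = 64×65×129/6 = 89440
∑_{k=1}^{15} k² = 15×16×31/6 = 1240
∑_{k=16}^{64} k² = 89440 - 1240 = 88200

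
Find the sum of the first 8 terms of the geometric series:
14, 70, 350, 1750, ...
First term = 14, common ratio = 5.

Sₙ = a(1 - rⁿ) / (1 - r)
S_8 = 14(1 - 5^8) / (1 - 5)
S_8 = 14(1 - 390625) / (-4)
S_8 = 1367184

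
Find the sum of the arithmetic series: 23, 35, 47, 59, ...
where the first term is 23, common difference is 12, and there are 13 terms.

Sₙ = n/2 × (first + last)
Last term = a + (n-1)d = 23 + (13-1)×12 = 167
S_13 = 13/2 × (23 + 167)
S_13 = 13/2 × 190 = 1235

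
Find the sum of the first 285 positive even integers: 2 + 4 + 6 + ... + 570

Sum of first n even numbers = n(n+1)
= 285×286
= 81510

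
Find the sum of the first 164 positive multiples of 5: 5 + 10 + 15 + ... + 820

Factor out 5: = 5(1 + 2 + ... + 164) = 5 × n(n+1)/2
= 5 × 164×165/2
= 5 × 13530
= 67650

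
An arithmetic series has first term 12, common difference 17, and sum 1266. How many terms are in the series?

Using S = n/2 × [2a + (n-1)d]
1266 = n/2 × [2(12) + (n-1)(17)]
1266 = n/2 × [24 + 17n - 17]
2532 = n × [7 + 17n]
17n² + (7)n - 2532 = 0
Discriminant: Δ = (7)² - 4(17)(-2532) = 49 + 172176 = 172225
√Δ = 415
n = [-(7) + √Δ] / (2·17) = (-7 + 415) / 34 = 408 / 34 = 12
(The negative root is discarded since n must be a positive integer.)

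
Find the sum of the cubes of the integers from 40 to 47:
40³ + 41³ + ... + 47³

Use ∑_{k=1}^{n} k³ = [n(n+1)/2]², then subtract the first 39 terms.
∑_{k=1}^{47} k³ = [47×48/2]² = 1128² = 1272384
∑_{k=1}^{39} k³ = [39×40/2]² = 780² = 608400
∑_{k=40}^{47} k³ = 1272384 - 608400 = 663984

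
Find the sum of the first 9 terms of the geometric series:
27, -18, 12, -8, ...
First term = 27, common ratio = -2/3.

Sₙ = a(1 - rⁿ) / (1 - r)
S_9 = 27(1 - (-2/3)^9) / (1 - (-2/3))
S_9 = 27(1 - (-512/19683)) / (5/3)
S_9 = 4039/243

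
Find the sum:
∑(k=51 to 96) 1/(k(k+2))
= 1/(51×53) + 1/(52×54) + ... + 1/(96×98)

Partial fractions: 1/(k(k+2)) = (1/2)[1/k - 1/(k+2)]
Telescoping leaves the first two and last two terms:
= (1/2)[1/51 + 1/52 - 1/97 - 1/98]
= 230989/25209912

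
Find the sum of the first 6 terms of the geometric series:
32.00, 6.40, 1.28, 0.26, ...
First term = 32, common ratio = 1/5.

Sₙ = a(1 - rⁿ) / (1 - r)
S_6 = 32(1 - (1/5)^6) / (1 - (1/5))
S_6 = 32(1 - (1/15625)) / (4/5)
S_6 = 124992/3125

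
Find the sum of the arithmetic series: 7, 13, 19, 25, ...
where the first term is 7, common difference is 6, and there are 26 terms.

Sₙ = n/2 × (first + last)
Last term = a + (n-1)d = 7 + (26-1)×6 = 157
S_26 = 26/2 × (7 + 157)
S_26 = 26/2 × 164 = 2132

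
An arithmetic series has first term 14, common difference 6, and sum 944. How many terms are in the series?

Using S = n/2 × [2a + (n-1)d]
944 = n/2 × [2(14) + (n-1)(6)]
944 = n/2 × [28 + 6n - 6]
1888 = n × [22 + 6n]
6n² + (22)n - 1888 = 0
Discriminant: Δ = (22)² - 4(6)(-1888) = 484 + 45312 = 45796
√Δ = 214
n = [-(22) + √Δ] / (2·6) = (-22 + 214) / 12 = 192 / 12 = 16
(The negative root is discarded since n must be a positive integer.)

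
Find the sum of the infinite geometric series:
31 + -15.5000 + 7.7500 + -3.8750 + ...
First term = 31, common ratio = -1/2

For |r| < 1, S = a / (1 - r)
S = 31 / (1 - (-1/2))
S = 31 / (3/2)
S = 62/3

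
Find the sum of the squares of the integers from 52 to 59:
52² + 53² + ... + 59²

Use ∑_{k=1}^{n} k² = n(n+1)(2n+1)/6, then subtract the first 51 terms.
∑_{k=1}^{59} k² = 59×60×119/6 = 70210
∑_{k=1}^{51} k² = 51×52×103/6 = 45526
∑_{k=52}^{59} k² = 70210 - 45526 = 24684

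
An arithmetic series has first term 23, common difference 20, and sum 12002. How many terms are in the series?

Using S = n/2 × [2a + (n-1)d]
12002 = n/2 × [2(23) + (n-1)(20)]
12002 = n/2 × [46 + 20n - 20]
24004 = n × [26 + 20n]
20n² + (26)n - 24004 = 0
Discriminant: Δ = (26)² - 4(20)(-24004) = 676 + 1920320 = 1920996
√Δ = 1386
n = [-(26) + √Δ] / (2·20) = (-26 + 1386) / 40 = 1360 / 40 = 34
(The negative root is discarded since n must be a positive integer.)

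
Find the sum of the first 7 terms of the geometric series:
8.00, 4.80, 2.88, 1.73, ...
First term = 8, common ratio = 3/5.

Sₙ = a(1 - rⁿ) / (1 - r)
S_7 = 8(1 - (3/5)^7) / (1 - (3/5))
S_7 = 8(1 - (2187/78125)) / (2/5)
S_7 = 303752/15625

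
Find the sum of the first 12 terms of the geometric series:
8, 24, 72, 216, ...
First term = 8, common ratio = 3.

Sₙ = a(1 - rⁿ) / (1 - r)
S_12 = 8(1 - 3^12) / (1 - 3)
S_12 = 8(1 - 531441) / (-2)
S_12 = 2125760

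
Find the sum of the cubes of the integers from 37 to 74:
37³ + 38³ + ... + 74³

Use ∑_{k=1}^{n} k³ = [n(n+1)/2]², then subtract the first 36 terms.
∑_{k=1}^{74} k³ = [74×75/2]² = 2775² = 7700625
∑_{k=1}^{36} k³ = [36×37/2]² = 666² = 443556
∑_{k=37}^{74} k³ = 7700625 - 443556 = 7257069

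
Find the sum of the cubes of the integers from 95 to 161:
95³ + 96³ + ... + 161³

Use ∑_{k=1}^{n} k³ = [n(n+1)/2]², then subtract the first 94 terms.
∑_{k=1}^{161} k³ = [161×162/2]² = 13041² = 170067681
∑_{k=1}^{94} k³ = [94×95/2]² = 4465² = 19936225
∑_{k=95}^{161} k³ = 170067681 - 19936225 = 150131456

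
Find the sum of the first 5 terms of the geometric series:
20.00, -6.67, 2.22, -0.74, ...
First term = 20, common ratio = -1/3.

Sₙ = a(1 - rⁿ) / (1 - r)
S_5 = 20(1 - (-1/3)^5) / (1 - (-1/3))
S_5 = 20(1 - (-1/243)) / (4/3)
S_5 = 1220/81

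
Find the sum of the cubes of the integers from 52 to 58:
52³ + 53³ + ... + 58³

Use ∑_{k=1}^{n} k³ = [n(n+1)/2]², then subtract the first 51 terms.
∑_{k=1}^{58} k³ = [58×59/2]² = 1711² = 2927521
∑_{k=1}^{51} k³ = [51×52/2]² = 1326² = 1758276
∑_{k=52}^{58} k³ = 2927521 - 1758276 = 1169245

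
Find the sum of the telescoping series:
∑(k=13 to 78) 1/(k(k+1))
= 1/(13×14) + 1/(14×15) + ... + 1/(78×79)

Partial fractions: 1/(k(k+1)) = 1/k - 1/(k+1)
The series telescopes:
= (1/13 - 1/14) + (1/14 - 1/15) + ... + (1/78 - 1/79)
= 1/13 - 1/79
= 66/1027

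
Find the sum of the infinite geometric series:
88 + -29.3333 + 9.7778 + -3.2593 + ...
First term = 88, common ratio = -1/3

For |r| < 1, S = a / (1 - r)
S = 88 / (1 - (-1/3))
S = 88 / (4/3)
S = 66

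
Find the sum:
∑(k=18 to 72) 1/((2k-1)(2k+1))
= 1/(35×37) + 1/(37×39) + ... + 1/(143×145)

Partial fractions: 1/((2k-1)(2k+1)) = (1/2)[1/(2k-1) - 1/(2k+1)]
The series telescopes:
= (1/2)[1/35 - 1/145]
= 11/1015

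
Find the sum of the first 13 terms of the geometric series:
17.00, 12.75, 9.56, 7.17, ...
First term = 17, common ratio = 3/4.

Sₙ = a(1 - rⁿ) / (1 - r)
S_13 = 17(1 - (3/4)^13) / (1 - (3/4))
S_13 = 17(1 - (1594323/67108864)) / (1/4)
S_13 = 1113747197/16777216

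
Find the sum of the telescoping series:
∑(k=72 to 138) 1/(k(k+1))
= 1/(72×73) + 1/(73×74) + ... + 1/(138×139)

Partial fractions: 1/(k(k+1)) = 1/k - 1/(k+1)
The series telescopes:
= (1/72 - 1/73) + (1/73 - 1/74) + ... + (1/138 - 1/139)
= 1/72 - 1/139
= 67/10008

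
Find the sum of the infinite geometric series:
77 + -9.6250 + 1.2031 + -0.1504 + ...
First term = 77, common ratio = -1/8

For |r| < 1, S = a / (1 - r)
S = 77 / (1 - (-1/8))
S = 77 / (9/8)
S = 616/9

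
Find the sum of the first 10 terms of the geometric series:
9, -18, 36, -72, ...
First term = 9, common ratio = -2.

Sₙ = a(1 - rⁿ) / (1 - r)
S_10 = 9(1 - (-2)^10) / (1 - (-2))
S_10 = 9(1 - 1024) / (3)
S_10 = -3069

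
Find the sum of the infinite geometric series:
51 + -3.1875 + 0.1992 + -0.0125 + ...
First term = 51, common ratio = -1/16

For |r| < 1, S = a / (1 - r)
S = 51 / (1 - (-1/16))
S = 51 / (17/16)
S = 48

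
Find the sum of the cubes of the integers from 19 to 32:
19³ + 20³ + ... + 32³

Use ∑_{k=1}^{n} k³ = [n(n+1)/2]², then subtract the first 18 terms.
∑_{k=1}^{32} k³ = [32×33/2]² = 528² = 278784
∑_{k=1}^{18} k³ = [18×19/2]² = 171² = 29241
∑_{k=19}^{32} k³ = 278784 - 29241 = 249543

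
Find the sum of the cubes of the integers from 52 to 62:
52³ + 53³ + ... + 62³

Use ∑_{k=1}^{n} k³ = [n(n+1)/2]², then subtract the first 51 terms.
∑_{k=1}^{62} k³ = [62×63/2]² = 1953² = 3814209
∑_{k=1}^{51} k³ = [51×52/2]² = 1326² = 1758276
∑_{k=52}^{62} k³ = 3814209 - 1758276 = 2055933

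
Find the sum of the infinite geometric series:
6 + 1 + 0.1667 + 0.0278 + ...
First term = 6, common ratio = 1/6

For |r| < 1, S = a / (1 - r)
S = 6 / (1 - (1/6))
S = 6 / (5/6)
S = 36/5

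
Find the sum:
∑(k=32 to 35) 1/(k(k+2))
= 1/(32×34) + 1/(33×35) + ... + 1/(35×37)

Partial fractions: 1/(k(k+2)) = (1/2)[1/k - 1/(k+2)]
Telescoping leaves the first two and last two terms:
= (1/2)[1/32 + 1/33 - 1/36 - 1/37]
= 791/234432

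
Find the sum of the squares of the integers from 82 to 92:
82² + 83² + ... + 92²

Use ∑_{k=1}^{n} k² = n(n+1)(2n+1)/6, then subtract the first 81 terms.
∑_{k=1}^{92} k² = 92×93×185/6 = 263810
∑_{k=1}^{81} k² = 81×82×163/6 = 180441
∑_{k=82}^{92} k² = 263810 - 180441 = 83369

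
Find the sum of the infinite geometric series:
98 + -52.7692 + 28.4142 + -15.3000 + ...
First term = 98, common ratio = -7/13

For |r| < 1, S = a / (1 - r)
S = 98 / (1 - (-7/13))
S = 98 / (20/13)
S = 637/10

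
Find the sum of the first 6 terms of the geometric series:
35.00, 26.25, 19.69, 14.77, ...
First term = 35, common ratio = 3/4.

Sₙ = a(1 - rⁿ) / (1 - r)
S_6 = 35(1 - (3/4)^6) / (1 - (3/4))
S_6 = 35(1 - (729/4096)) / (1/4)
S_6 = 117845/1024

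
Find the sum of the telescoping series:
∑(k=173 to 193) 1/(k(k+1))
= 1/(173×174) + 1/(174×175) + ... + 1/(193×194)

Partial fractions: 1/(k(k+1)) = 1/k - 1/(k+1)
The series telescopes:
= (1/173 - 1/174) + (1/174 - 1/175) + ... + (1/193 - 1/194)
= 1/173 - 1/194
= 21/33562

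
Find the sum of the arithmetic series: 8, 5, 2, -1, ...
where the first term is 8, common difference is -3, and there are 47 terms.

Sₙ = n/2 × (first + last)
Last term = a + (n-1)d = 8 + (47-1)×(-3) = -130
S_47 = 47/2 × (8 + (-130))
S_47 = 47/2 × (-122) = -2867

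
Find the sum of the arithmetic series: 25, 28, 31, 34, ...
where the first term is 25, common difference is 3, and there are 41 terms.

Sₙ = n/2 × (first + last)
Last term = a + (n-1)d = 25 + (41-1)×3 = 145
S_41 = 41/2 × (25 + 145)
S_41 = 41/2 × 170 = 3485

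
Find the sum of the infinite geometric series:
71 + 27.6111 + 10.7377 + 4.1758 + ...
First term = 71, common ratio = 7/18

For |r| < 1, S = a / (1 - r)
S = 71 / (1 - (7/18))
S = 71 / (11/18)
S = 1278/11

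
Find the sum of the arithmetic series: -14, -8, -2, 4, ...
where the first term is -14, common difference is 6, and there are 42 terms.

Sₙ = n/2 × (first + last)
Last term = a + (n-1)d = -14 + (42-1)×6 = 232
S_42 = 42/2 × (-14 + 232)
S_42 = 42/2 × 218 = 4578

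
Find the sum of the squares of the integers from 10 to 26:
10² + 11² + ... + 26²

Use ∑_{k=1}^{n} k² = n(n+1)(2n+1)/6, then subtract the first 9 terms.
∑_{k=1}^{26} k² = 26×27×53/6 = 6201
∑_{k=1}^{9} k² = 9×10×19/6 = 285
∑_{k=10}^{26} k² = 6201 - 285 = 5916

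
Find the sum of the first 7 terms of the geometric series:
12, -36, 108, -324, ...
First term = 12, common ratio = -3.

Sₙ = a(1 - rⁿ) / (1 - r)
S_7 = 12(1 - (-3)^7) / (1 - (-3))
S_7 = 12(1 - (-2187)) / (4)
S_7 = 6564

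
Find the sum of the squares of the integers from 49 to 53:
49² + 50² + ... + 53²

Use ∑_{k=1}^{n} k² = n(n+1)(2n+1)/6, then subtract the first 48 terms.
∑_{k=1}^{53} k² = 53×54×107/6 = 51039
∑_{k=1}^{48} k² = 48×49×97/6 = 38024
∑_{k=49}^{53} k² = 51039 - 38024 = 13015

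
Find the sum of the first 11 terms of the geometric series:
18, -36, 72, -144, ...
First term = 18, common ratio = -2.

Sₙ = a(1 - rⁿ) / (1 - r)
S_11 = 18(1 - (-2)^11) / (1 - (-2))
S_11 = 18(1 - (-2048)) / (3)
S_11 = 12294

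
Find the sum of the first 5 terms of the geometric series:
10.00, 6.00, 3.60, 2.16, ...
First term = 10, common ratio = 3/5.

Sₙ = a(1 - rⁿ) / (1 - r)
S_5 = 10(1 - (3/5)^5) / (1 - (3/5))
S_5 = 10(1 - (243/3125)) / (2/5)
S_5 = 2882/125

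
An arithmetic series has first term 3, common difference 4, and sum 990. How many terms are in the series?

Using S = n/2 × [2a + (n-1)d]
990 = n/2 × [2(3) + (n-1)(4)]
990 = n/2 × [6 + 4n - 4]
1980 = n × [2 + 4n]
4n² + (2)n - 1980 = 0
Discriminant: Δ = (2)² - 4(4)(-1980) = 4 + 31680 = 31684
√Δ = 178
n = [-(2) + √Δ] / (2·4) = (-2 + 178) / 8 = 176 / 8 = 22
(The negative root is discarded since n must be a positive integer.)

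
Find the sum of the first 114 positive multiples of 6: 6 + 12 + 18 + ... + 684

Factor out 6: = 6(1 + 2 + ... + 114) = 6 × n(n+1)/2
= 6 × 114×115/2
= 6 × 6555
= 39330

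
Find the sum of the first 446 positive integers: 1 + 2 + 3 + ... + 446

Formula: ∑k = n(n+1)/2
= 446×447/2
= 199362/2
= 99681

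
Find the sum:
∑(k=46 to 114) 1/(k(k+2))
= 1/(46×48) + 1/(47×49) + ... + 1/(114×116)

Partial fractions: 1/(k(k+2)) = (1/2)[1/k - 1/(k+2)]
Telescoping leaves the first two and last two terms:
= (1/2)[1/46 + 1/47 - 1/115 - 1/116]
= 16113/1253960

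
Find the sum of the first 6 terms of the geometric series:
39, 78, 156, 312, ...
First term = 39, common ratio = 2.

Sₙ = a(1 - rⁿ) / (1 - r)
S_6 = 39(1 - 2^6) / (1 - 2)
S_6 = 39(1 - 64) / (-1)
S_6 = 2457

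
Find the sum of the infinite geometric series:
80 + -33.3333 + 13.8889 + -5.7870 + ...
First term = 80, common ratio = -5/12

For |r| < 1, S = a / (1 - r)
S = 80 / (1 - (-5/12))
S = 80 / (17/12)
S = 960/17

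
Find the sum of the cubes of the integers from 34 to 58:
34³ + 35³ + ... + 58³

Use ∑_{k=1}^{n} k³ = [n(n+1)/2]², then subtract the first 33 terms.
∑_{k=1}^{58} k³ = [58×59/2]² = 1711² = 2927521
∑_{k=1}^{33} k³ = [33×34/2]² = 561² = 314721
∑_{k=34}^{58} k³ = 2927521 - 314721 = 2612800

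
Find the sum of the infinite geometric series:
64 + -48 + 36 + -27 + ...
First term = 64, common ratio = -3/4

For |r| < 1, S = a / (1 - r)
S = 64 / (1 - (-3/4))
S = 64 / (7/4)
S = 256/7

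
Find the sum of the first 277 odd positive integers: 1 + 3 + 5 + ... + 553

Sum of first n odd numbers = n²
= 277²
= 76729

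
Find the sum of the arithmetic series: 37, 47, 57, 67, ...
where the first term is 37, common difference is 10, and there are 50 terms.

Sₙ = n/2 × (first + last)
Last term = a + (n-1)d = 37 + (50-1)×10 = 527
S_50 = 50/2 × (37 + 527)
S_50 = 50/2 × 564 = 14100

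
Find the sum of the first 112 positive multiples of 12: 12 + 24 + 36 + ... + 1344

Factor out 12: = 12(1 + 2 + ... + 112) = 12 × n(n+1)/2
= 12 × 112×113/2
= 12 × 6328
= 75936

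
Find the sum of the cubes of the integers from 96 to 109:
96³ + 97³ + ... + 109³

Use ∑_{k=1}^{n} k³ = [n(n+1)/2]², then subtract the first 95 terms.
∑_{k=1}^{109} k³ = [109×110/2]² = 5995² = 35940025
∑_{k=1}^{95} k³ = [95×96/2]² = 4560² = 20793600
∑_{k=96}^{109} k³ = 35940025 - 20793600 = 15146425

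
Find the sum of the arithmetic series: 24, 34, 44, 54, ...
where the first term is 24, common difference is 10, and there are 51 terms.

Sₙ = n/2 × (first + last)
Last term = a + (n-1)d = 24 + (51-1)×10 = 524
S_51 = 51/2 × (24 + 524)
S_51 = 51/2 × 548 = 13974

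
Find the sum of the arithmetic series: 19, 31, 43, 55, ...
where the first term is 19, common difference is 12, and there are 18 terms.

Sₙ = n/2 × (first + last)
Last term = a + (n-1)d = 19 + (18-1)×12 = 223
S_18 = 18/2 × (19 + 223)
S_18 = 18/2 × 242 = 2178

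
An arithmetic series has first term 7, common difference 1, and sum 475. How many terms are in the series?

Using S = n/2 × [2a + (n-1)d]
475 = n/2 × [2(7) + (n-1)(1)]
475 = n/2 × [14 + 1n - 1]
950 = n × [13 + 1n]
1n² + (13)n - 950 = 0
Discriminant: Δ = (13)² - 4(1)(-950) = 169 + 3800 = 3969
√Δ = 63
n = [-(13) + √Δ] / (2·1) = (-13 + 63) / 2 = 50 / 2 = 25
(The negative root is discarded since n must be a positive integer.)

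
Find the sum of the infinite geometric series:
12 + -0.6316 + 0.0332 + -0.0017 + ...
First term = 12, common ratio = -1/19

For |r| < 1, S = a / (1 - r)
S = 12 / (1 - (-1/19))
S = 12 / (20/19)
S = 57/5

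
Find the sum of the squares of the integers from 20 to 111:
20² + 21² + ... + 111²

Use ∑_{k=1}^{n} k² = n(n+1)(2n+1)/6, then subtract the first 19 terms.
∑_{k=1}^{111} k² = 111×112×223/6 = 462056
∑_{k=1}^{19} k² = 19×20×39/6 = 2470
∑_{k=20}^{111} k² = 462056 - 2470 = 459586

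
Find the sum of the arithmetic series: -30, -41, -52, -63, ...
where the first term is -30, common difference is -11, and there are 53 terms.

Sₙ = n/2 × (first + last)
Last term = a + (n-1)d = -30 + (53-1)×(-11) = -602
S_53 = 53/2 × (-30 + (-602))
S_53 = 53/2 × (-632) = -16748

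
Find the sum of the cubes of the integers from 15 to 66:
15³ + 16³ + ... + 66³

Use ∑_{k=1}^{n} k³ = [n(n+1)/2]², then subtract the first 14 terms.
∑_{k=1}^{66} k³ = [66×67/2]² = 2211² = 4888521
∑_{k=1}^{14} k³ = [14×15/2]² = 105² = 11025
∑_{k=15}^{66} k³ = 4888521 - 11025 = 4877496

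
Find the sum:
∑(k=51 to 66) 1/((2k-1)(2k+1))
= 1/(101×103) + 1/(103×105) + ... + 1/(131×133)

Partial fractions: 1/((2k-1)(2k+1)) = (1/2)[1/(2k-1) - 1/(2k+1)]
The series telescopes:
= (1/2)[1/101 - 1/133]
= 16/13433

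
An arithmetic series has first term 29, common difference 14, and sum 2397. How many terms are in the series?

Using S = n/2 × [2a + (n-1)d]
2397 = n/2 × [2(29) + (n-1)(14)]
2397 = n/2 × [58 + 14n - 14]
4794 = n × [44 + 14n]
14n² + (44)n - 4794 = 0
Discriminant: Δ = (44)² - 4(14)(-4794) = 1936 + 268464 = 270400
√Δ = 520
n = [-(44) + √Δ] / (2·14) = (-44 + 520) / 28 = 476 / 28 = 17
(The negative root is discarded since n must be a positive integer.)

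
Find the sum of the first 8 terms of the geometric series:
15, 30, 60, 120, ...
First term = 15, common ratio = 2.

Sₙ = a(1 - rⁿ) / (1 - r)
S_8 = 15(1 - 2^8) / (1 - 2)
S_8 = 15(1 - 256) / (-1)
S_8 = 3825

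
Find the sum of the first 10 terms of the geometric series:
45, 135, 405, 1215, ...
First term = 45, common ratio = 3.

Sₙ = a(1 - rⁿ) / (1 - r)
S_10 = 45(1 - 3^10) / (1 - 3)
S_10 = 45(1 - 59049) / (-2)
S_10 = 1328580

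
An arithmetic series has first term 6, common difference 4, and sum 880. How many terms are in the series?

Using S = n/2 × [2a + (n-1)d]
880 = n/2 × [2(6) + (n-1)(4)]
880 = n/2 × [12 + 4n - 4]
1760 = n × [8 + 4n]
4n² + (8)n - 1760 = 0
Discriminant: Δ = (8)² - 4(4)(-1760) = 64 + 28160 = 28224
√Δ = 168
n = [-(8) + √Δ] / (2·4) = (-8 + 168) / 8 = 160 / 8 = 20
(The negative root is discarded since n must be a positive integer.)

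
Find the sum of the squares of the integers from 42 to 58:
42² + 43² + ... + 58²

Use ∑_{k=1}^{n} k² = n(n+1)(2n+1)/6, then subtract the first 41 terms.
∑_{k=1}^{58} k² = 58×59×117/6 = 66729
∑_{k=1}^{41} k² = 41×42×83/6 = 23821
∑_{k=42}^{58} k² = 66729 - 23821 = 42908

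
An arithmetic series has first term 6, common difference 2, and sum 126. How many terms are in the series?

Using S = n/2 × [2a + (n-1)d]
126 = n/2 × [2(6) + (n-1)(2)]
126 = n/2 × [12 + 2n - 2]
252 = n × [10 + 2n]
2n² + (10)n - 252 = 0
Discriminant: Δ = (10)² - 4(2)(-252) = 100 + 2016 = 2116
√Δ = 46
n = [-(10) + √Δ] / (2·2) = (-10 + 46) / 4 = 36 / 4 = 9
(The negative root is discarded since n must be a positive integer.)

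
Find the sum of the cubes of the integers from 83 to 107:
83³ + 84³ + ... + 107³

Use ∑_{k=1}^{n} k³ = [n(n+1)/2]², then subtract the first 82 terms.
∑_{k=1}^{107} k³ = [107×108/2]² = 5778² = 33385284
∑_{k=1}^{82} k³ = [82×83/2]² = 3403² = 11580409
∑_{k=83}^{107} k³ = 33385284 - 11580409 = 21804875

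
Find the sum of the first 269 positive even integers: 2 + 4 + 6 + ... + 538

Sum of first n even numbers = n(n+1)
= 269×270
= 72630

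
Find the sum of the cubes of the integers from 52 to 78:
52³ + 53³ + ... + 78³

Use ∑_{k=1}^{n} k³ = [n(n+1)/2]², then subtract the first 51 terms.
∑_{k=1}^{78} k³ = [78×79/2]² = 3081² = 9492561
∑_{k=1}^{51} k³ = [51×52/2]² = 1326² = 1758276
∑_{k=52}^{78} k³ = 9492561 - 1758276 = 7734285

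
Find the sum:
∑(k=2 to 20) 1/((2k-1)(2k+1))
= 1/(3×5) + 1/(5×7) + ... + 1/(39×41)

Partial fractions: 1/((2k-1)(2k+1)) = (1/2)[1/(2k-1) - 1/(2k+1)]
The series telescopes:
= (1/2)[1/3 - 1/41]
= 19/123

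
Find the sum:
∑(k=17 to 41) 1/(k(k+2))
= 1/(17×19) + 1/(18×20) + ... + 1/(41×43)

Partial fractions: 1/(k(k+2)) = (1/2)[1/k - 1/(k+2)]
Telescoping leaves the first two and last two terms:
= (1/2)[1/17 + 1/18 - 1/42 - 1/43]
= 1550/46053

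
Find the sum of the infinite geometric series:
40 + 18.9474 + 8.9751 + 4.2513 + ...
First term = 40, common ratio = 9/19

For |r| < 1, S = a / (1 - r)
S = 40 / (1 - (9/19))
S = 40 / (10/19)
S = 76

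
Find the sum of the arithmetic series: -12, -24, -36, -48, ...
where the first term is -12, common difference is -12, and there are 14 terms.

Sₙ = n/2 × (first + last)
Last term = a + (n-1)d = -12 + (14-1)×(-12) = -168
S_14 = 14/2 × (-12 + (-168))
S_14 = 14/2 × (-180) = -1260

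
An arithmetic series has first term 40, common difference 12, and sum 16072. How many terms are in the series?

Using S = n/2 × [2a + (n-1)d]
16072 = n/2 × [2(40) + (n-1)(12)]
16072 = n/2 × [80 + 12n - 12]
32144 = n × [68 + 12n]
12n² + (68)n - 32144 = 0
Discriminant: Δ = (68)² - 4(12)(-32144) = 4624 + 1542912 = 1547536
√Δ = 1244
n = [-(68) + √Δ] / (2·12) = (-68 + 1244) / 24 = 1176 / 24 = 49
(The negative root is discarded since n must be a positive integer.)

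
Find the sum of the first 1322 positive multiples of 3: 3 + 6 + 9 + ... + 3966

Factor out 3: = 3(1 + 2 + ... + 1322) = 3 × n(n+1)/2
= 3 × 1322×1323/2
= 3 × 874503
= 2623509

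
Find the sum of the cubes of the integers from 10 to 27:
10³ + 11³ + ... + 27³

Use ∑_{k=1}^{n} k³ = [n(n+1)/2]², then subtract the first 9 terms.
∑_{k=1}^{27} k³ = [27×28/2]² = 378² = 142884
∑_{k=1}^{9} k³ = [9×10/2]² = 45² = 2025
∑_{k=10}^{27} k³ = 142884 - 2025 = 140859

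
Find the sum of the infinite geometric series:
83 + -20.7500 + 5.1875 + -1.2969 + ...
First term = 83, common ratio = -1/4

For |r| < 1, S = a / (1 - r)
S = 83 / (1 - (-1/4))
S = 83 / (5/4)
S = 332/5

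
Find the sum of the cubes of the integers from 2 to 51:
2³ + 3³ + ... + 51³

Use ∑_{k=1}^{n} k³ = [n(n+1)/2]², then subtract the first 1 terms.
∑_{k=1}^{51} k³ = [51×52/2]² = 1326² = 1758276
∑_{k=1}^{1} k³ = [1×2/2]² = 1² = 1
∑_{k=2}^{51} k³ = 1758276 - 1 = 1758275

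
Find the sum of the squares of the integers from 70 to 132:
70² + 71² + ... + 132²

Use ∑_{k=1}^{n} k² = n(n+1)(2n+1)/6, then subtract the first 69 terms.
∑_{k=1}^{132} k² = 132×133×265/6 = 775390
∑_{k=1}^{69} k² = 69×70×139/6 = 111895
∑_{k=70}^{132} k² = 775390 - 111895 = 663495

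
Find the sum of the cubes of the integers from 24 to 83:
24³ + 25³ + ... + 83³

Use ∑_{k=1}^{n} k³ = [n(n+1)/2]², then subtract the first 23 terms.
∑_{k=1}^{83} k³ = [83×84/2]² = 3486² = 12152196
∑_{k=1}^{23} k³ = [23×24/2]² = 276² = 76176
∑_{k=24}^{83} k³ = 12152196 - 76176 = 12076020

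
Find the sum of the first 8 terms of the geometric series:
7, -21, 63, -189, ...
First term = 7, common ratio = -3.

Sₙ = a(1 - rⁿ) / (1 - r)
S_8 = 7(1 - (-3)^8) / (1 - (-3))
S_8 = 7(1 - 6561) / (4)
S_8 = -11480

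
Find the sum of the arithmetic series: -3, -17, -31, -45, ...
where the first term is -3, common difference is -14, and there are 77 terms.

Sₙ = n/2 × (first + last)
Last term = a + (n-1)d = -3 + (77-1)×(-14) = -1067
S_77 = 77/2 × (-3 + (-1067))
S_77 = 77/2 × (-1070) = -41195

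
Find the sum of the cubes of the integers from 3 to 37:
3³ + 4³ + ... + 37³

Use ∑_{k=1}^{n} k³ = [n(n+1)/2]², then subtract the first 2 terms.
∑_{k=1}^{37} k³ = [37×38/2]² = 703² = 494209
∑_{k=1}^{2} k³ = [2×3/2]² = 3² = 9
∑_{k=3}^{37} k³ = 494209 - 9 = 494200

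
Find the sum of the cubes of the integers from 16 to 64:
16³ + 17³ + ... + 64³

Use ∑_{k=1}^{n} k³ = [n(n+1)/2]², then subtract the first 15 terms.
∑_{k=1}^{64} k³ = [64×65/2]² = 2080² = 4326400
∑_{k=1}^{15} k³ = [15×16/2]² = 120² = 14400
∑_{k=16}^{64} k³ = 4326400 - 14400 = 4312000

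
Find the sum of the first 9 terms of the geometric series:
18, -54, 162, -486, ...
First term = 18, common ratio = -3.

Sₙ = a(1 - rⁿ) / (1 - r)
S_9 = 18(1 - (-3)^9) / (1 - (-3))
S_9 = 18(1 - (-19683)) / (4)
S_9 = 88578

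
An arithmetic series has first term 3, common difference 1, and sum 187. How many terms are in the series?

Using S = n/2 × [2a + (n-1)d]
187 = n/2 × [2(3) + (n-1)(1)]
187 = n/2 × [6 + 1n - 1]
374 = n × [5 + 1n]
1n² + (5)n - 374 = 0
Discriminant: Δ = (5)² - 4(1)(-374) = 25 + 1496 = 1521
√Δ = 39
n = [-(5) + √Δ] / (2·1) = (-5 + 39) / 2 = 34 / 2 = 17
(The negative root is discarded since n must be a positive integer.)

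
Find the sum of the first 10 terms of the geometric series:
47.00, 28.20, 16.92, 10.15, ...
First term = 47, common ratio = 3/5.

Sₙ = a(1 - rⁿ) / (1 - r)
S_10 = 47(1 - (3/5)^10) / (1 - (3/5))
S_10 = 47(1 - (59049/9765625)) / (2/5)
S_10 = 228104536/1953125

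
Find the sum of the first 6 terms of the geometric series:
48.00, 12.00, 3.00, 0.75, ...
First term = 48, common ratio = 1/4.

Sₙ = a(1 - rⁿ) / (1 - r)
S_6 = 48(1 - (1/4)^6) / (1 - (1/4))
S_6 = 48(1 - (1/4096)) / (3/4)
S_6 = 4095/64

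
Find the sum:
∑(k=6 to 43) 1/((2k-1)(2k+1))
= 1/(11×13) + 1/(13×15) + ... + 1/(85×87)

Partial fractions: 1/((2k-1)(2k+1)) = (1/2)[1/(2k-1) - 1/(2k+1)]
The series telescopes:
= (1/2)[1/11 - 1/87]
= 38/957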